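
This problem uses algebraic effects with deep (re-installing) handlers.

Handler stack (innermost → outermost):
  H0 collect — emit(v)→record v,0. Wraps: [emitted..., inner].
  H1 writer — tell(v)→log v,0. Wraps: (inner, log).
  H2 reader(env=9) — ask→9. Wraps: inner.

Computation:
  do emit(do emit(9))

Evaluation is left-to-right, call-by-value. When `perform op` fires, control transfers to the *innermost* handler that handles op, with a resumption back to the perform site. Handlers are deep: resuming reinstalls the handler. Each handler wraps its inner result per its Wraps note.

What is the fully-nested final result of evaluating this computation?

Working:
emit(9) @ H0 ⇒ out+=9
emit(0) @ H0 ⇒ out+=0
H0 returns [9, 0, 0]
H1 returns ([9, 0, 0], ())
H2 returns ([9, 0, 0], ())
= ([9, 0, 0], ())

Answer: ([9, 0, 0], ())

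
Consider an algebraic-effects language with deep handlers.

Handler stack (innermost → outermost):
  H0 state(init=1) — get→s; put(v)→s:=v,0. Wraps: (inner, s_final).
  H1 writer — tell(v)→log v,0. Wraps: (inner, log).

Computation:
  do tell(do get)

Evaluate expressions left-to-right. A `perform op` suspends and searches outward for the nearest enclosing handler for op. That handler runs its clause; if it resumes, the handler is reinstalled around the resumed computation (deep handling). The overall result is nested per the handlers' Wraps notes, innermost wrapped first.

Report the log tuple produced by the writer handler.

Answer: (1)

Working:
get @ H0 ⇒ 1
tell(1) @ H1 ⇒ log+=1
H0 returns (0, 1)
H1 returns ((0, 1), (1))
= ((0, 1), (1))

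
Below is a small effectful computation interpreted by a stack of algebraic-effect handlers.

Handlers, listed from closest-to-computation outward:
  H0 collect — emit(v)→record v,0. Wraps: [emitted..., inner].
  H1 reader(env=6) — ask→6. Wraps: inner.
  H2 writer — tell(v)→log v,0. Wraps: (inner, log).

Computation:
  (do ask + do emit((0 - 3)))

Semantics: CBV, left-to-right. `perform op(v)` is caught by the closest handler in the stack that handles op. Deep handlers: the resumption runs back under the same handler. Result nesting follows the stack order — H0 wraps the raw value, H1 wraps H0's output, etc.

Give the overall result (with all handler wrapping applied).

Working:
ask @ H1 ⇒ 6
emit(-3) @ H0 ⇒ out+=-3
H0 returns [-3, 6]
H1 returns [-3, 6]
H2 returns ([-3, 6], ())
= ([-3, 6], ())

Answer: ([-3, 6], ())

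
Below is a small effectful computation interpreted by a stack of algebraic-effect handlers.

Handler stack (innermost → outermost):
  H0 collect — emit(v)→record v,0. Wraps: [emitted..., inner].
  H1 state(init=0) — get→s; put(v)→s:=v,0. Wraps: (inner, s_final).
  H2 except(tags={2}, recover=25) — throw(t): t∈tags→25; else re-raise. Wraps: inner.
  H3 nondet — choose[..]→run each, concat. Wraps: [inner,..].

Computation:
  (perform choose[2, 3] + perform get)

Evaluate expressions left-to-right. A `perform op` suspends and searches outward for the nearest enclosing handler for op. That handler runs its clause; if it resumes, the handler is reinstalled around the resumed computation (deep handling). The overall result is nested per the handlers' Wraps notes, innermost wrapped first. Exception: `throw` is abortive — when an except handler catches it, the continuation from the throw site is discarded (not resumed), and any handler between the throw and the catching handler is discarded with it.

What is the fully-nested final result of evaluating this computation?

Answer: [([2], 0), ([3], 0)]

Step-by-step:
choose[2, 3] @ H3
  branch[0] choose=2:
    get @ H1 ⇒ 0
    H0 returns [2]
    H1 returns ([2], 0)
    H2 returns ([2], 0)
    H3 returns [([2], 0)]
  branch[1] choose=3:
    get @ H1 ⇒ 0
    H0 returns [3]
    H1 returns ([3], 0)
    H2 returns ([3], 0)
    H3 returns [([3], 0)]
= [([2], 0), ([3], 0)]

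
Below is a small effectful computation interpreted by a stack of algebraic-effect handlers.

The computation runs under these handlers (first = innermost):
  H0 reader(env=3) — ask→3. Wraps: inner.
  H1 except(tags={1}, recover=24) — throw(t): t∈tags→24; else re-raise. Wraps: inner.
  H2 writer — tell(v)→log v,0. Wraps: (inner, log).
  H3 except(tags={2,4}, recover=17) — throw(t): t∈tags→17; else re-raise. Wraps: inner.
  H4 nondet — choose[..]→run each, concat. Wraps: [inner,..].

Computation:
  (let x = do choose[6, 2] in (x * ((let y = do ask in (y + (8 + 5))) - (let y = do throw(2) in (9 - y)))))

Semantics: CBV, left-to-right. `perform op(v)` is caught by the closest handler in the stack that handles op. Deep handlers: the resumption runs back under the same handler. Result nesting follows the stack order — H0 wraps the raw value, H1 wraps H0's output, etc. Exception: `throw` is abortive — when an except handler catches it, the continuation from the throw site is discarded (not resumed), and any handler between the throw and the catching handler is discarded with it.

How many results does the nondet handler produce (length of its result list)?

Evaluation trace:
choose[6, 2] @ H4
  branch[0] choose=6:
    ask @ H0 ⇒ 3
    throw(2) @ H1 re-raised
    throw(2) @ H3 caught ⇒ 17
    H4 returns [17]
  branch[1] choose=2:
    ask @ H0 ⇒ 3
    throw(2) @ H1 re-raised
    throw(2) @ H3 caught ⇒ 17
    H4 returns [17]
= [17, 17]

Answer: 2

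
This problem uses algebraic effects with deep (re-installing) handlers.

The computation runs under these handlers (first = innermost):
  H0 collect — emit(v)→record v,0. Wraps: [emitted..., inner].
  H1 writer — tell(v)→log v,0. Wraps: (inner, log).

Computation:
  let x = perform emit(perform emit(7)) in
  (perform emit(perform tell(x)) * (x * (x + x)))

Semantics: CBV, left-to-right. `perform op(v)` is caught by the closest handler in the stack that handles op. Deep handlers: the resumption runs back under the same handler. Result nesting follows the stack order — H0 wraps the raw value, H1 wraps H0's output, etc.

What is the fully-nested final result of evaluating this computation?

Working:
emit(7) @ H0 ⇒ out+=7
emit(0) @ H0 ⇒ out+=0
tell(0) @ H1 ⇒ log+=0
emit(0) @ H0 ⇒ out+=0
H0 returns [7, 0, 0, 0]
H1 returns ([7, 0, 0, 0], (0))
= ([7, 0, 0, 0], (0))

Answer: ([7, 0, 0, 0], (0))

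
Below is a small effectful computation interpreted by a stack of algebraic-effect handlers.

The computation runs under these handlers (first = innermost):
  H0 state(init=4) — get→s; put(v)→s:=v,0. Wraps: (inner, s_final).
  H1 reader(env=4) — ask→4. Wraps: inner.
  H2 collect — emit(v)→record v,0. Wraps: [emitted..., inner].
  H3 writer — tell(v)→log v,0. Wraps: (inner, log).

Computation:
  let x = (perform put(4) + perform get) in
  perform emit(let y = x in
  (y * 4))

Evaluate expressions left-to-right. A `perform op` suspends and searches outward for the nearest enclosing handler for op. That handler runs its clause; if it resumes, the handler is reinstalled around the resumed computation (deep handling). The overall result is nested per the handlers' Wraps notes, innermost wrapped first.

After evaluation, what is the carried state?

Answer: 4

Evaluation trace:
put(4) @ H0 ⇒ s:=4
get @ H0 ⇒ 4
emit(16) @ H2 ⇒ out+=16
H0 returns (0, 4)
H1 returns (0, 4)
H2 returns [16, (0, 4)]
H3 returns ([16, (0, 4)], ())
= ([16, (0, 4)], ())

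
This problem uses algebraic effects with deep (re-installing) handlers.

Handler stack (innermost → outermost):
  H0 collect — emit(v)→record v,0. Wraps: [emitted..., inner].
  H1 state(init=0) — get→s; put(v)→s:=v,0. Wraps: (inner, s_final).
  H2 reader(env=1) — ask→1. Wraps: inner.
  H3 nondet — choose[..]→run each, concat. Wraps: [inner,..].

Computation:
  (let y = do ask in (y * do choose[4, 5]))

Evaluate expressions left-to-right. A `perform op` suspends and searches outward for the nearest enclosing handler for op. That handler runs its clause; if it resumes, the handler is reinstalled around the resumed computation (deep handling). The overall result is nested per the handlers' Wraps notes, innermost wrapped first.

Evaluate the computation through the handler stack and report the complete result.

Answer: [([4], 0), ([5], 0)]

Working:
ask @ H2 ⇒ 1
choose[4, 5] @ H3
  branch[0] choose=4:
    H0 returns [4]
    H1 returns ([4], 0)
    H2 returns ([4], 0)
    H3 returns [([4], 0)]
  branch[1] choose=5:
    H0 returns [5]
    H1 returns ([5], 0)
    H2 returns ([5], 0)
    H3 returns [([5], 0)]
= [([4], 0), ([5], 0)]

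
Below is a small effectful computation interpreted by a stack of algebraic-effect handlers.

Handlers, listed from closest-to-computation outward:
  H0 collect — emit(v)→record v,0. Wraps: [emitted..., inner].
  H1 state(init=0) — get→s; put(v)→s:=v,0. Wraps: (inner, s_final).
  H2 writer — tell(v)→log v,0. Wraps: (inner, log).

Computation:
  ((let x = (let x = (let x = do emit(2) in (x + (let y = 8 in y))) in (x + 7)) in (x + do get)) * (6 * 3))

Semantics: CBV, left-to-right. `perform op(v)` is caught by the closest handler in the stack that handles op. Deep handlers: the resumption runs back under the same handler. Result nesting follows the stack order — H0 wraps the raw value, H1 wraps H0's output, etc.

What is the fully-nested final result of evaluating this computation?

Evaluation trace:
emit(2) @ H0 ⇒ out+=2
get @ H1 ⇒ 0
H0 returns [2, 270]
H1 returns ([2, 270], 0)
H2 returns (([2, 270], 0), ())
= (([2, 270], 0), ())

Answer: (([2, 270], 0), ())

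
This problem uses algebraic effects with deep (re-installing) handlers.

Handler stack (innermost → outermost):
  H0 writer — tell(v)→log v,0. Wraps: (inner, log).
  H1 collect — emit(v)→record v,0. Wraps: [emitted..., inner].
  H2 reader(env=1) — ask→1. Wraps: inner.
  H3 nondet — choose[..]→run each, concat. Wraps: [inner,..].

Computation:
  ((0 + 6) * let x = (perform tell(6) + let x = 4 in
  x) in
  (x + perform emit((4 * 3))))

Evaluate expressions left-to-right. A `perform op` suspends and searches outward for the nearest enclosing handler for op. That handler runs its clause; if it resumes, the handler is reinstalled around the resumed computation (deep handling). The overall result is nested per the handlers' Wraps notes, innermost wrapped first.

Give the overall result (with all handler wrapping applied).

Working:
tell(6) @ H0 ⇒ log+=6
emit(12) @ H1 ⇒ out+=12
H0 returns (24, (6))
H1 returns [12, (24, (6))]
H2 returns [12, (24, (6))]
H3 returns [[12, (24, (6))]]
= [[12, (24, (6))]]

Answer: [[12, (24, (6))]]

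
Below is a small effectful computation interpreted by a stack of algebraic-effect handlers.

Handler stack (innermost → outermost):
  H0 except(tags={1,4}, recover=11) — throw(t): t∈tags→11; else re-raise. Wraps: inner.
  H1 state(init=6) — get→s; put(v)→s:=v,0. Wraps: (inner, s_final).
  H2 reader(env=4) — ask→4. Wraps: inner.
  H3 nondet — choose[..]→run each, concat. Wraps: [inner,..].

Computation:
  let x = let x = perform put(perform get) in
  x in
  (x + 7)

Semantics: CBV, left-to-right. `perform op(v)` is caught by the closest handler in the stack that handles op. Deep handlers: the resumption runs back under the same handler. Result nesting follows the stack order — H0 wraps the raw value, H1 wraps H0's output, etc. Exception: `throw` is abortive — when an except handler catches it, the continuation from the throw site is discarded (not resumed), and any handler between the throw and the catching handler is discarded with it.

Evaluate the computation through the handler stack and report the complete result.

Step-by-step:
get @ H1 ⇒ 6
put(6) @ H1 ⇒ s:=6
H0 returns 7
H1 returns (7, 6)
H2 returns (7, 6)
H3 returns [(7, 6)]
= [(7, 6)]

Answer: [(7, 6)]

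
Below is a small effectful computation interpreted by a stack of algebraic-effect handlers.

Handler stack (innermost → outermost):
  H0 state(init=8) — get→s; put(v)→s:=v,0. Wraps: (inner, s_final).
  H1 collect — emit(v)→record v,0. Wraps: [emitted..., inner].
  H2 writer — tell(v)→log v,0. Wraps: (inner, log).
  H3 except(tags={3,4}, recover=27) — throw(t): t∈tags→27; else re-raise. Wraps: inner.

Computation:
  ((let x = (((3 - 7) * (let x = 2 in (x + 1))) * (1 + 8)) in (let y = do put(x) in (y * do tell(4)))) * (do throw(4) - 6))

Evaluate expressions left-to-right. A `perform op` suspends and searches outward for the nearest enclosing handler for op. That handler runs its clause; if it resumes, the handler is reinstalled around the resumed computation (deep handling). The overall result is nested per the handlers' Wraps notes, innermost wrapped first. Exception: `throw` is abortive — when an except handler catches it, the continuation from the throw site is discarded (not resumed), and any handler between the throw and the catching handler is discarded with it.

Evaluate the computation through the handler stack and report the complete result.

Answer: 27

Working:
put(-108) @ H0 ⇒ s:=-108
tell(4) @ H2 ⇒ log+=4
throw(4) @ H3 caught ⇒ 27
= 27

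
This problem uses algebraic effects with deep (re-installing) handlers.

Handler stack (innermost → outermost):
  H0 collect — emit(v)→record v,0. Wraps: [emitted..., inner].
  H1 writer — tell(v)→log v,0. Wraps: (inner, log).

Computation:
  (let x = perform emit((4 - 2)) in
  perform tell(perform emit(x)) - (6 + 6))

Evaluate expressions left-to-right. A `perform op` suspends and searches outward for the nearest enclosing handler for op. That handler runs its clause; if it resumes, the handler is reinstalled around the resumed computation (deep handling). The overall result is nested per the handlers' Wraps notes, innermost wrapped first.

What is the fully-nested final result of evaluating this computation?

Evaluation trace:
emit(2) @ H0 ⇒ out+=2
emit(0) @ H0 ⇒ out+=0
tell(0) @ H1 ⇒ log+=0
H0 returns [2, 0, -12]
H1 returns ([2, 0, -12], (0))
= ([2, 0, -12], (0))

Answer: ([2, 0, -12], (0))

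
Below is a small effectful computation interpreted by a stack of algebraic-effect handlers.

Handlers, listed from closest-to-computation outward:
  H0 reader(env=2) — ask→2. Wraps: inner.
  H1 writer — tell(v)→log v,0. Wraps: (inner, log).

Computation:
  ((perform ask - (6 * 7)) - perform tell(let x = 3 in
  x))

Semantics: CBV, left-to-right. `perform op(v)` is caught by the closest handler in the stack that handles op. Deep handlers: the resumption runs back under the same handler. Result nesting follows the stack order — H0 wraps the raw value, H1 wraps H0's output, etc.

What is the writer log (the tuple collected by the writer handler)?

Answer: (3)

Evaluation trace:
ask @ H0 ⇒ 2
tell(3) @ H1 ⇒ log+=3
H0 returns -40
H1 returns (-40, (3))
= (-40, (3))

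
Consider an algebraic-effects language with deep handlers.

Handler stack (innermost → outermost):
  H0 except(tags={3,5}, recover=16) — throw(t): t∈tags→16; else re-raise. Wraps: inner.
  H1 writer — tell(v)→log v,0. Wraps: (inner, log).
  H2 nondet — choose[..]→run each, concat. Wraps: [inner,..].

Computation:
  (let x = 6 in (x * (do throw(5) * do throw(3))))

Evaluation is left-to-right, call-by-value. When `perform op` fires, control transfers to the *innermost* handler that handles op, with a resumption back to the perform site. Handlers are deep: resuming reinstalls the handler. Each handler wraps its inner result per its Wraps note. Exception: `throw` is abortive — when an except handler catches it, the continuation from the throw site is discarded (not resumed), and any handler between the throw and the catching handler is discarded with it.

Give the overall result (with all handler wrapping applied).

Step-by-step:
throw(5) @ H0 caught ⇒ 16
H1 returns (16, ())
H2 returns [(16, ())]
= [(16, ())]

Answer: [(16, ())]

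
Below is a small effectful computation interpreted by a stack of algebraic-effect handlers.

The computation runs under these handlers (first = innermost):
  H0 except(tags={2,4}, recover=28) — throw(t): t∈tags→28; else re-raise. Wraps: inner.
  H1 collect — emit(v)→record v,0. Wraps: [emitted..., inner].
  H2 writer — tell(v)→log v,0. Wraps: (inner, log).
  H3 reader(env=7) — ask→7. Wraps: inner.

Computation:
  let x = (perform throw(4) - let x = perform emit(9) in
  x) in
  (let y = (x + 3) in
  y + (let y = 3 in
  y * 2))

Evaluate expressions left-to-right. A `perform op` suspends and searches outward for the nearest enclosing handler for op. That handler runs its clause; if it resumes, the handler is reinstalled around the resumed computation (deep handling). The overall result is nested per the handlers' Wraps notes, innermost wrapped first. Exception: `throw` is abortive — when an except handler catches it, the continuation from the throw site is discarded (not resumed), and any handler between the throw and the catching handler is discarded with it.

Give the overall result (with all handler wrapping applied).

Evaluation trace:
throw(4) @ H0 caught ⇒ 28
H1 returns [28]
H2 returns ([28], ())
H3 returns ([28], ())
= ([28], ())

Answer: ([28], ())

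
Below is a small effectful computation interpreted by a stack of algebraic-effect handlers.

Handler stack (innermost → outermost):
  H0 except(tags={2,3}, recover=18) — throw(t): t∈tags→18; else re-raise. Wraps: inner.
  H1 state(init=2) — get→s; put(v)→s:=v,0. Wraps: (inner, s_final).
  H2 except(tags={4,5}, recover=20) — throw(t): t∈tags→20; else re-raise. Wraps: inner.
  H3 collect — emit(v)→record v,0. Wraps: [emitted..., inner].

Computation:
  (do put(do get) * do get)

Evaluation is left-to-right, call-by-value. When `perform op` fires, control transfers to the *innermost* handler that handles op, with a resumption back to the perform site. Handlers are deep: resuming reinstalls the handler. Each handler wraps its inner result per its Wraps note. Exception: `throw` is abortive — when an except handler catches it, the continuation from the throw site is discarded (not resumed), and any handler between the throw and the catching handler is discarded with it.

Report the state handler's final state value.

Answer: 2

Evaluation trace:
get @ H1 ⇒ 2
put(2) @ H1 ⇒ s:=2
get @ H1 ⇒ 2
H0 returns 0
H1 returns (0, 2)
H2 returns (0, 2)
H3 returns [(0, 2)]
= [(0, 2)]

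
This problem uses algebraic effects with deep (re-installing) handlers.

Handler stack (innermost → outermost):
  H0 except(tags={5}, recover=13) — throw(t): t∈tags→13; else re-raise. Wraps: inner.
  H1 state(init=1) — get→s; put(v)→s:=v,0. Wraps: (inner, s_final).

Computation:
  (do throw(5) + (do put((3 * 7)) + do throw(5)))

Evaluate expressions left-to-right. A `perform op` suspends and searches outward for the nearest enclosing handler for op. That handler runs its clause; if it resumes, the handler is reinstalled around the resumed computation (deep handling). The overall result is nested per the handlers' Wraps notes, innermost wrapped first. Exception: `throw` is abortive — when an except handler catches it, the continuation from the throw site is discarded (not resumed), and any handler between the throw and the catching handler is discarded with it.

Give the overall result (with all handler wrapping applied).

Answer: (13, 1)

Evaluation trace:
throw(5) @ H0 caught ⇒ 13
H1 returns (13, 1)
= (13, 1)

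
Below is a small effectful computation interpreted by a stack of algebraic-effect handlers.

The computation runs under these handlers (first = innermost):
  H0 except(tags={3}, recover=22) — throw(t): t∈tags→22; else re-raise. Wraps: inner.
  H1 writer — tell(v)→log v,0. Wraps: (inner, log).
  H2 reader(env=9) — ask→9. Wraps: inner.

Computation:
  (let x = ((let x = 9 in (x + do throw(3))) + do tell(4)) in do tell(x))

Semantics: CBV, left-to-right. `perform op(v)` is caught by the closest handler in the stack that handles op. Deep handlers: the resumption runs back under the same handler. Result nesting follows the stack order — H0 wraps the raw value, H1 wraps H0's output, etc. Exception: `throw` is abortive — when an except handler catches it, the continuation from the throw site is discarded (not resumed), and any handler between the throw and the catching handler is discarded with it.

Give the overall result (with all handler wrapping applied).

Evaluation trace:
throw(3) @ H0 caught ⇒ 22
H1 returns (22, ())
H2 returns (22, ())
= (22, ())

Answer: (22, ())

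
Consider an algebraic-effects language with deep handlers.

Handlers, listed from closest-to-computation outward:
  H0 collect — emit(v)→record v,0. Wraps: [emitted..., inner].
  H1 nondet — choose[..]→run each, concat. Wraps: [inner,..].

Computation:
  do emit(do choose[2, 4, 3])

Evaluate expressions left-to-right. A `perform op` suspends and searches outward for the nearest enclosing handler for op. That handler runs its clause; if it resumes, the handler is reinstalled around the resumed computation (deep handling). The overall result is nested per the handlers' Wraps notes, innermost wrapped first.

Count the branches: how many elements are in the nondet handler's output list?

Step-by-step:
choose[2, 4, 3] @ H1
  branch[0] choose=2:
    emit(2) @ H0 ⇒ out+=2
    H0 returns [2, 0]
    H1 returns [[2, 0]]
  branch[1] choose=4:
    emit(4) @ H0 ⇒ out+=4
    H0 returns [4, 0]
    H1 returns [[4, 0]]
  branch[2] choose=3:
    emit(3) @ H0 ⇒ out+=3
    H0 returns [3, 0]
    H1 returns [[3, 0]]
= [[2, 0], [4, 0], [3, 0]]

Answer: 3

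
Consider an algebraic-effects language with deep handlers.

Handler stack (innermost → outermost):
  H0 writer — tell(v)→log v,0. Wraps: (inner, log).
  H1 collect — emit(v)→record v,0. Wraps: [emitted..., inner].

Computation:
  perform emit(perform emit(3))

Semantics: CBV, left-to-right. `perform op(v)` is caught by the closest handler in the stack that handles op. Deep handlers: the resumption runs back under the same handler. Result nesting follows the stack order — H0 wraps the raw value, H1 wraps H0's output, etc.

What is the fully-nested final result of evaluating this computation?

Answer: [3, 0, (0, ())]

Step-by-step:
emit(3) @ H1 ⇒ out+=3
emit(0) @ H1 ⇒ out+=0
H0 returns (0, ())
H1 returns [3, 0, (0, ())]
= [3, 0, (0, ())]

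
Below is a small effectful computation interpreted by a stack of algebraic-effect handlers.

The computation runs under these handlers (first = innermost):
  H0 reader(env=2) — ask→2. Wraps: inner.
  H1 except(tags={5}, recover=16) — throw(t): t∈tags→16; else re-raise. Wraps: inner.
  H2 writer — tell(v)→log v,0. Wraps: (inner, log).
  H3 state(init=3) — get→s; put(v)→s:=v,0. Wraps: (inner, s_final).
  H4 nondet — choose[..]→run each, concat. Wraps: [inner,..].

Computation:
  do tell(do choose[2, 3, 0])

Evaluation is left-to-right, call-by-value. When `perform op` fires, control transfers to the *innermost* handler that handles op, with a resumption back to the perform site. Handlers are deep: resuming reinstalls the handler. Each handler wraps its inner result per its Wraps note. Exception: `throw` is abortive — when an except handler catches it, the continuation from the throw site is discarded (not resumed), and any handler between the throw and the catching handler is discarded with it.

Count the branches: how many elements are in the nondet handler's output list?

Answer: 3

Working:
choose[2, 3, 0] @ H4
  branch[0] choose=2:
    tell(2) @ H2 ⇒ log+=2
    H0 returns 0
    H1 returns 0
    H2 returns (0, (2))
    H3 returns ((0, (2)), 3)
    H4 returns [((0, (2)), 3)]
  branch[1] choose=3:
    tell(3) @ H2 ⇒ log+=3
    H0 returns 0
    H1 returns 0
    H2 returns (0, (3))
    H3 returns ((0, (3)), 3)
    H4 returns [((0, (3)), 3)]
  branch[2] choose=0:
    tell(0) @ H2 ⇒ log+=0
    H0 returns 0
    H1 returns 0
    H2 returns (0, (0))
    H3 returns ((0, (0)), 3)
    H4 returns [((0, (0)), 3)]
= [((0, (2)), 3), ((0, (3)), 3), ((0, (0)), 3)]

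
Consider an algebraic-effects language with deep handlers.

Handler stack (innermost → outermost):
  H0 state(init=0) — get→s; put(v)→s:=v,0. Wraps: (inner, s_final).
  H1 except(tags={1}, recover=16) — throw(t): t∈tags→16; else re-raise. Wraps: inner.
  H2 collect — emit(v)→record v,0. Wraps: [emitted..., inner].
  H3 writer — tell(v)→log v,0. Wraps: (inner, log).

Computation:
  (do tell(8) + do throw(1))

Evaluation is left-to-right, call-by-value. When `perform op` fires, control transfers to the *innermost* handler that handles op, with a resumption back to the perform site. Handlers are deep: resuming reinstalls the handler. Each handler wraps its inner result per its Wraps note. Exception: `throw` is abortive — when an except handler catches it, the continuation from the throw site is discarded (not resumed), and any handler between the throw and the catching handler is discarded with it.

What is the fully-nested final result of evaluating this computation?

Working:
tell(8) @ H3 ⇒ log+=8
throw(1) @ H1 caught ⇒ 16
H2 returns [16]
H3 returns ([16], (8))
= ([16], (8))

Answer: ([16], (8))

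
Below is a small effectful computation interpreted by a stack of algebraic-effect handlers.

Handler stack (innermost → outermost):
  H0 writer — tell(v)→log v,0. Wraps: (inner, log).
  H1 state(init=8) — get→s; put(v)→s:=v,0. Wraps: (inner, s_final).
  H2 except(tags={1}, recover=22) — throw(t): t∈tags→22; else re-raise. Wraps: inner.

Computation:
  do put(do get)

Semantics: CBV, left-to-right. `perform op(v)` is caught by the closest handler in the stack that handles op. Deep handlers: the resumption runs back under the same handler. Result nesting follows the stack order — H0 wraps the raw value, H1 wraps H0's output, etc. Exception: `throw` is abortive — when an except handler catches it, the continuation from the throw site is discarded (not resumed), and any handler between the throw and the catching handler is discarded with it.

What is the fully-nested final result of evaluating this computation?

Answer: ((0, ()), 8)

Evaluation trace:
get @ H1 ⇒ 8
put(8) @ H1 ⇒ s:=8
H0 returns (0, ())
H1 returns ((0, ()), 8)
H2 returns ((0, ()), 8)
= ((0, ()), 8)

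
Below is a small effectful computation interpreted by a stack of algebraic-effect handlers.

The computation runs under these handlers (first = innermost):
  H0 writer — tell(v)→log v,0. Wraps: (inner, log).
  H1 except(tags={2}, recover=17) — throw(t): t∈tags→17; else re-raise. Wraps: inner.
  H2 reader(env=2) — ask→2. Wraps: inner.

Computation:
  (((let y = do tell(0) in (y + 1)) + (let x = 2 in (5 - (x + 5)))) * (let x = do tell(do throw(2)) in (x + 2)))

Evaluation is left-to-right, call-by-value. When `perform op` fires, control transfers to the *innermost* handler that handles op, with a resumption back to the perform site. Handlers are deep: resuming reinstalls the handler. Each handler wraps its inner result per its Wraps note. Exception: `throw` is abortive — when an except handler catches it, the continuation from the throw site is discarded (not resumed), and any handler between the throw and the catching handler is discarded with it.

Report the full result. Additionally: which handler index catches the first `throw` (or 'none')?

Working:
tell(0) @ H0 ⇒ log+=0
throw(2) @ H1 caught ⇒ 17
H2 returns 17
= 17

Answer: 17 ; first throw caught by: H1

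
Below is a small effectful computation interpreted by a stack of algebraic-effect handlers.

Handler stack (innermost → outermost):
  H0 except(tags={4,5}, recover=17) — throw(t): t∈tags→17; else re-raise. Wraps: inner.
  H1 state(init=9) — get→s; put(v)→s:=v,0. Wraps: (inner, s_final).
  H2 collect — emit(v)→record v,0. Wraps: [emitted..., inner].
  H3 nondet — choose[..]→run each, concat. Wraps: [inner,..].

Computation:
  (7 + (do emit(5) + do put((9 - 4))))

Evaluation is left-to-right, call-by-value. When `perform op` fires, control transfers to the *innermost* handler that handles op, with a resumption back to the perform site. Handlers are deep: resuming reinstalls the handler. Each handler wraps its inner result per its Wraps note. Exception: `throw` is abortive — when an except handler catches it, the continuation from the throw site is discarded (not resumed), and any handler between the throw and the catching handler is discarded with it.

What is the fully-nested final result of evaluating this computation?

Answer: [[5, (7, 5)]]

Step-by-step:
emit(5) @ H2 ⇒ out+=5
put(5) @ H1 ⇒ s:=5
H0 returns 7
H1 returns (7, 5)
H2 returns [5, (7, 5)]
H3 returns [[5, (7, 5)]]
= [[5, (7, 5)]]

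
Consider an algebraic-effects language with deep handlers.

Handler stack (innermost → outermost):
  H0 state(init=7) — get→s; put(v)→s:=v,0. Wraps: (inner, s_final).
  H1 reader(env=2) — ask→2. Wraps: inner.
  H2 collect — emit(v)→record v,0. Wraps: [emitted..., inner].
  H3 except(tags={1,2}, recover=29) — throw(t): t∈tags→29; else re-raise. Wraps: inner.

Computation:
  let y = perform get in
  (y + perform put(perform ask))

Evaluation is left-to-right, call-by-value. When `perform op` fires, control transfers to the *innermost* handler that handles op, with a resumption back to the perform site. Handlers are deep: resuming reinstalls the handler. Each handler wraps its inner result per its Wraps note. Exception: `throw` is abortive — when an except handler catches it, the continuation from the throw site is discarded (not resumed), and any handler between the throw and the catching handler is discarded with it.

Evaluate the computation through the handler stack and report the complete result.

Answer: [(7, 2)]

Evaluation trace:
get @ H0 ⇒ 7
ask @ H1 ⇒ 2
put(2) @ H0 ⇒ s:=2
H0 returns (7, 2)
H1 returns (7, 2)
H2 returns [(7, 2)]
H3 returns [(7, 2)]
= [(7, 2)]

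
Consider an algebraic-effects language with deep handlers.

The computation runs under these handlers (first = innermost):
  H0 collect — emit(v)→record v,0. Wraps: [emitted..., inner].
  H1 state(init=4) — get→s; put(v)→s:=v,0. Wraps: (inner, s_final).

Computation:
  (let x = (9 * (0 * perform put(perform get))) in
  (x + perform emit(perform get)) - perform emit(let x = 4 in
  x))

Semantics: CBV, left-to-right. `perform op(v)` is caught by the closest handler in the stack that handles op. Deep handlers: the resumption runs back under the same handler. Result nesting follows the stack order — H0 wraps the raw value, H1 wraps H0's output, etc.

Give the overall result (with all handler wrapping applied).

Working:
get @ H1 ⇒ 4
put(4) @ H1 ⇒ s:=4
get @ H1 ⇒ 4
emit(4) @ H0 ⇒ out+=4
emit(4) @ H0 ⇒ out+=4
H0 returns [4, 4, 0]
H1 returns ([4, 4, 0], 4)
= ([4, 4, 0], 4)

Answer: ([4, 4, 0], 4)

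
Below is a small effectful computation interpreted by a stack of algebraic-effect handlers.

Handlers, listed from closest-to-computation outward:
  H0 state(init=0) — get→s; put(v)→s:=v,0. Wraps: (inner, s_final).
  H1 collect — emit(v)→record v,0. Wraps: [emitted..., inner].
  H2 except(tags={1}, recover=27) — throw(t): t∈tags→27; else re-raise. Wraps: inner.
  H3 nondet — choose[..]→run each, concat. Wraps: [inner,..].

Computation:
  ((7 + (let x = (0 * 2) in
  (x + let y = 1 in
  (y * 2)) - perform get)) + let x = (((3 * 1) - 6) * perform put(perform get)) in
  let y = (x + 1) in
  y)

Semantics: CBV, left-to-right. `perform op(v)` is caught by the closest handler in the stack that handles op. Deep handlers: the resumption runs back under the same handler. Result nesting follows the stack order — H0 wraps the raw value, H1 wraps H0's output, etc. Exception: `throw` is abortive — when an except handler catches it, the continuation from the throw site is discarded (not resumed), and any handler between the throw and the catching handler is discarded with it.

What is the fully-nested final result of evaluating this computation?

Working:
get @ H0 ⇒ 0
get @ H0 ⇒ 0
put(0) @ H0 ⇒ s:=0
H0 returns (10, 0)
H1 returns [(10, 0)]
H2 returns [(10, 0)]
H3 returns [[(10, 0)]]
= [[(10, 0)]]

Answer: [[(10, 0)]]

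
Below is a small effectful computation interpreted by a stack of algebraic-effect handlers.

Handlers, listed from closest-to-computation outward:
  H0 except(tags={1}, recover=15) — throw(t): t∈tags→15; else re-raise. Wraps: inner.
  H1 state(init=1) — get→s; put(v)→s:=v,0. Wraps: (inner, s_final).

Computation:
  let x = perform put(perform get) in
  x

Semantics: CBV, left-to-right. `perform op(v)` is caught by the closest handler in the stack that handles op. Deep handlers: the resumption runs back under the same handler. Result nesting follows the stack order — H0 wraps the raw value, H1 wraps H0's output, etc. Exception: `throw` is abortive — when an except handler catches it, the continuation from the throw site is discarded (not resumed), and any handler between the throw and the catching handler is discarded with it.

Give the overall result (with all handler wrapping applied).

Evaluation trace:
get @ H1 ⇒ 1
put(1) @ H1 ⇒ s:=1
H0 returns 0
H1 returns (0, 1)
= (0, 1)

Answer: (0, 1)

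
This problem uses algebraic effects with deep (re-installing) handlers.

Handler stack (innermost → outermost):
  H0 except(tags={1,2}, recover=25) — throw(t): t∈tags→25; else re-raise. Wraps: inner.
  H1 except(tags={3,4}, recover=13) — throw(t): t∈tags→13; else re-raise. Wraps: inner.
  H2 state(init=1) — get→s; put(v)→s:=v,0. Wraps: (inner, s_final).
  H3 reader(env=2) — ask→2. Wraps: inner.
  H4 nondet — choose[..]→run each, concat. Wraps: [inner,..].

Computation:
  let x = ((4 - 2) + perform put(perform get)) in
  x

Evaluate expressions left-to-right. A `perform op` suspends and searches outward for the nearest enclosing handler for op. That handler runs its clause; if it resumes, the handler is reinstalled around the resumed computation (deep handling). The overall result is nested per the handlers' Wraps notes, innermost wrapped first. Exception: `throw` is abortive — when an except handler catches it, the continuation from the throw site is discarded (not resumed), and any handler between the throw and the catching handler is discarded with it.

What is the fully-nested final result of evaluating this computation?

Answer: [(2, 1)]

Evaluation trace:
get @ H2 ⇒ 1
put(1) @ H2 ⇒ s:=1
H0 returns 2
H1 returns 2
H2 returns (2, 1)
H3 returns (2, 1)
H4 returns [(2, 1)]
= [(2, 1)]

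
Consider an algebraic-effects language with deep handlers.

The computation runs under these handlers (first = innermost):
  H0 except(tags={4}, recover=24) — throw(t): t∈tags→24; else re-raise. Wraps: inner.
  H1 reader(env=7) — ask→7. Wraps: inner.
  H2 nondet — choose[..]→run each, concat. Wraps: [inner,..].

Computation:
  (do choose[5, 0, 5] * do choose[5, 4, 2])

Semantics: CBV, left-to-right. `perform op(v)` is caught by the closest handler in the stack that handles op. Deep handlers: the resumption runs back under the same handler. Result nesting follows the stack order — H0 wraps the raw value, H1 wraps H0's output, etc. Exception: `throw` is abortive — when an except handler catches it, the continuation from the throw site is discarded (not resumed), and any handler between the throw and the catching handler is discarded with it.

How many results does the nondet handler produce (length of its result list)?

Answer: 9

Working:
choose[5, 0, 5] @ H2
  branch[0] choose=5:
    choose[5, 4, 2] @ H2
      branch[0] choose=5:
        H0 returns 25
        H1 returns 25
        H2 returns [25]
      branch[1] choose=4:
        H0 returns 20
        H1 returns 20
        H2 returns [20]
      branch[2] choose=2:
        H0 returns 10
        H1 returns 10
        H2 returns [10]
  branch[1] choose=0:
    choose[5, 4, 2] @ H2
      branch[0] choose=5:
        H0 returns 0
        H1 returns 0
        H2 returns [0]
      branch[1] choose=4:
        H0 returns 0
        H1 returns 0
        H2 returns [0]
      branch[2] choose=2:
        H0 returns 0
        H1 returns 0
        H2 returns [0]
  branch[2] choose=5:
    choose[5, 4, 2] @ H2
      branch[0] choose=5:
        H0 returns 25
        H1 returns 25
        H2 returns [25]
      branch[1] choose=4:
        H0 returns 20
        H1 returns 20
        H2 returns [20]
      branch[2] choose=2:
        H0 returns 10
        H1 returns 10
        H2 returns [10]
= [25, 20, 10, 0, 0, 0, 25, 20, 10]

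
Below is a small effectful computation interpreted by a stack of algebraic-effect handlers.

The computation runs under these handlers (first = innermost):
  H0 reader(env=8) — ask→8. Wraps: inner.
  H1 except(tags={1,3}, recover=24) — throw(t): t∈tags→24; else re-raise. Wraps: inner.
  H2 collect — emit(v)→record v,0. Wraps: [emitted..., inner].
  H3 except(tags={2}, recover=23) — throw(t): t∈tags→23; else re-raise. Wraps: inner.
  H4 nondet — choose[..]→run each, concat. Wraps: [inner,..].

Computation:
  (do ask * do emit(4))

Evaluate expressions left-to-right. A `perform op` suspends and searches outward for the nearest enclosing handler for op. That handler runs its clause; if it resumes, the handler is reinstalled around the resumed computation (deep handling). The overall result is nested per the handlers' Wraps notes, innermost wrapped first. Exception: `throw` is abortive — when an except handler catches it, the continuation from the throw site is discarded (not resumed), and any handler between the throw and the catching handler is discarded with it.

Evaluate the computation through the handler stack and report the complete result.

Answer: [[4, 0]]

Step-by-step:
ask @ H0 ⇒ 8
emit(4) @ H2 ⇒ out+=4
H0 returns 0
H1 returns 0
H2 returns [4, 0]
H3 returns [4, 0]
H4 returns [[4, 0]]
= [[4, 0]]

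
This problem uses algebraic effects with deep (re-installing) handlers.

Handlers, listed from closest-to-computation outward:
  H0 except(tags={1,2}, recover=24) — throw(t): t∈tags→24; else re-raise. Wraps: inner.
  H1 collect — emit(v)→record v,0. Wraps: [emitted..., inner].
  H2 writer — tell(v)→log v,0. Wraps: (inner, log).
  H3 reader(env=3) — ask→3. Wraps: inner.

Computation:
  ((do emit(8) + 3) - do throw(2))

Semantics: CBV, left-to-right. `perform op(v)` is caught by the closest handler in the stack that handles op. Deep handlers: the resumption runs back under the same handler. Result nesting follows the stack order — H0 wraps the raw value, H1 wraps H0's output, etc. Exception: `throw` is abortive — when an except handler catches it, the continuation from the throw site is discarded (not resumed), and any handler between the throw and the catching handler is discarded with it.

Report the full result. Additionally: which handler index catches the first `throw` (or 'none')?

Answer: ([8, 24], ()) ; first throw caught by: H0

Step-by-step:
emit(8) @ H1 ⇒ out+=8
throw(2) @ H0 caught ⇒ 24
H1 returns [8, 24]
H2 returns ([8, 24], ())
H3 returns ([8, 24], ())
= ([8, 24], ())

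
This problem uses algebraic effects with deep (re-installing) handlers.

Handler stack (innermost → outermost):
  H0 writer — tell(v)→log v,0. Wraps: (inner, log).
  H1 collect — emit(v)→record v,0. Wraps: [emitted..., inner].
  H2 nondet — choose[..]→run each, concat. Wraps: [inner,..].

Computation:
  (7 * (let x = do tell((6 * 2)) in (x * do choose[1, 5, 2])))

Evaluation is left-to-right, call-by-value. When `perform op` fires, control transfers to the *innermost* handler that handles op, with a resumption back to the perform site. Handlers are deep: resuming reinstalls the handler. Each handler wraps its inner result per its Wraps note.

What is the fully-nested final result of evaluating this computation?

Answer: [[(0, (12))], [(0, (12))], [(0, (12))]]

Working:
tell(12) @ H0 ⇒ log+=12
choose[1, 5, 2] @ H2
  branch[0] choose=1:
    H0 returns (0, (12))
    H1 returns [(0, (12))]
    H2 returns [[(0, (12))]]
  branch[1] choose=5:
    H0 returns (0, (12))
    H1 returns [(0, (12))]
    H2 returns [[(0, (12))]]
  branch[2] choose=2:
    H0 returns (0, (12))
    H1 returns [(0, (12))]
    H2 returns [[(0, (12))]]
= [[(0, (12))], [(0, (12))], [(0, (12))]]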